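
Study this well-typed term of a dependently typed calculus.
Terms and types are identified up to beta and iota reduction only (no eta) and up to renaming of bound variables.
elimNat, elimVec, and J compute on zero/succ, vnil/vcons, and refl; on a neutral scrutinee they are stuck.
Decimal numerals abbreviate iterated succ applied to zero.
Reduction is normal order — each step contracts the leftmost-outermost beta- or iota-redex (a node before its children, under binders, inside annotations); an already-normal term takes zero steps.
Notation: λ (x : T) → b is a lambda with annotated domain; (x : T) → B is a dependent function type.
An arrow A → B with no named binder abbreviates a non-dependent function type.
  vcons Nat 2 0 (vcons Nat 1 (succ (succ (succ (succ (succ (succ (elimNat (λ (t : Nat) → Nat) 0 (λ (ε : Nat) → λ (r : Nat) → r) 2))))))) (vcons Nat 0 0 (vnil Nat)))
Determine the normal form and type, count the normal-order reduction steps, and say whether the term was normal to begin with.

normal form:
  vcons Nat 2 0 (vcons Nat 1 6 (vcons Nat 0 0 (vnil Nat)))
inferred type:
  Vec Nat 3
steps to reach normal form (normal order): 7
term was already normal: no
first contracted redex: an elimNat iota-redex


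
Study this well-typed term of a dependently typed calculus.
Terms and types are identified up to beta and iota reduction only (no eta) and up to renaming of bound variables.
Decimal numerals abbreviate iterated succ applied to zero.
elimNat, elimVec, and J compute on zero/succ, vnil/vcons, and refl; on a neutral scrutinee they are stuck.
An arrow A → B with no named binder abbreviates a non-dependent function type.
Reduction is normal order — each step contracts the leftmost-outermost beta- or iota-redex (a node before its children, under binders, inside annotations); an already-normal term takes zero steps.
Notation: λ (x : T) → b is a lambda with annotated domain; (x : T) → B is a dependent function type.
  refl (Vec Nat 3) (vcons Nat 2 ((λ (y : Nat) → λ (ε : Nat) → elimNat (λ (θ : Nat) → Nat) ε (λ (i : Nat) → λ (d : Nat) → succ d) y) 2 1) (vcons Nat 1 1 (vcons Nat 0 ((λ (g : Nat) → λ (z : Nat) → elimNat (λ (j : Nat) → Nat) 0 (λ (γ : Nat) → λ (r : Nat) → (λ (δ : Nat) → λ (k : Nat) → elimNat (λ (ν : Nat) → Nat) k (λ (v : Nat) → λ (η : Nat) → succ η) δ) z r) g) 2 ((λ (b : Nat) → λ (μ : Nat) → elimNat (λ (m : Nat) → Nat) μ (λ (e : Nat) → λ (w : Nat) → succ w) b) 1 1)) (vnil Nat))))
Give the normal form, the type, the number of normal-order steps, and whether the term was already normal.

reduced normal form:
  refl (Vec Nat 3) (vcons Nat 2 3 (vcons Nat 1 1 (vcons Nat 0 4 (vnil Nat))))
the term's type:
  Eq (Vec Nat 3) (vcons Nat 2 3 (vcons Nat 1 1 (vcons Nat 0 4 (vnil Nat)))) (vcons Nat 2 3 (vcons Nat 1 1 (vcons Nat 0 4 (vnil Nat))))
reduction steps (normal order): 48
started in normal form: no
first redex: a beta-redex


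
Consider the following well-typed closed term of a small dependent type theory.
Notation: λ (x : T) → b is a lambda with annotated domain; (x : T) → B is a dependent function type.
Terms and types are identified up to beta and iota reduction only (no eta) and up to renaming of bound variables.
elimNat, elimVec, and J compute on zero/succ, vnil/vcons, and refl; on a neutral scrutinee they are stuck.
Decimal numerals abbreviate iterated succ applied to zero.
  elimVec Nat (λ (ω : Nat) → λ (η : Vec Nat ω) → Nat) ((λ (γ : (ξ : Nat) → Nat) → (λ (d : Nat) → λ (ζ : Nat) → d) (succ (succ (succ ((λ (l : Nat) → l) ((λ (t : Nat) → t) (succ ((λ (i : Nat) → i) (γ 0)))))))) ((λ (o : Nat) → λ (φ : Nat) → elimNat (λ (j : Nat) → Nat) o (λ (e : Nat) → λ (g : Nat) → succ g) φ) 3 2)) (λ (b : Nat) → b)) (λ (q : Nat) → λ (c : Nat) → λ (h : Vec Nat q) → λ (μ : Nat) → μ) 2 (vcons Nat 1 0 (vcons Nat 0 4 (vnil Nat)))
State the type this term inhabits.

type:
  Nat


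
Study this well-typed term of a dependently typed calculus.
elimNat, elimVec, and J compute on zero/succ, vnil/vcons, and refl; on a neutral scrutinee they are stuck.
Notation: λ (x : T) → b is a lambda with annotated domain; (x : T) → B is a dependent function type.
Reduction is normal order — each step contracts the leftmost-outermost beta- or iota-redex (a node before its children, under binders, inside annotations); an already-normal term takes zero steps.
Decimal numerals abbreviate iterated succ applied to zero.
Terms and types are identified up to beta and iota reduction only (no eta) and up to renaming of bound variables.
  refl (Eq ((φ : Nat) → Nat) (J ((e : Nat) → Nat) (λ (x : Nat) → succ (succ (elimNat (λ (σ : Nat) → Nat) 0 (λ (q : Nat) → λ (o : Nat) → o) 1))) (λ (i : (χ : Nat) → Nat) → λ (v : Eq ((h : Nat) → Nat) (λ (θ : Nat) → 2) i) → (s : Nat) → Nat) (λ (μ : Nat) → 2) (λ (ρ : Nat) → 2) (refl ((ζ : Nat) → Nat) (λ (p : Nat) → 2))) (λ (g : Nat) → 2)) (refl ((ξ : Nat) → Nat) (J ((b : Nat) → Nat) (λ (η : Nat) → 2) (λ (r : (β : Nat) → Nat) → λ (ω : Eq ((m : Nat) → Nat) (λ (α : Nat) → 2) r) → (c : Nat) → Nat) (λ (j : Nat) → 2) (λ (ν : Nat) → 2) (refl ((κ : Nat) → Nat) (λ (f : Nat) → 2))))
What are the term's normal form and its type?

reduced normal form:
  refl (Eq ((φ : Nat) → Nat) (λ (e : Nat) → 2) (λ (x : Nat) → 2)) (refl ((σ : Nat) → Nat) (λ (q : Nat) → 2))
the term's type:
  Eq (Eq ((φ : Nat) → Nat) (λ (e : Nat) → 2) (λ (x : Nat) → 2)) (refl ((σ : Nat) → Nat) (λ (q : Nat) → 2)) (refl ((o : Nat) → Nat) (λ (i : Nat) → 2))
observation: contracting a J iota-redex first, the term normalizes in 2 steps.


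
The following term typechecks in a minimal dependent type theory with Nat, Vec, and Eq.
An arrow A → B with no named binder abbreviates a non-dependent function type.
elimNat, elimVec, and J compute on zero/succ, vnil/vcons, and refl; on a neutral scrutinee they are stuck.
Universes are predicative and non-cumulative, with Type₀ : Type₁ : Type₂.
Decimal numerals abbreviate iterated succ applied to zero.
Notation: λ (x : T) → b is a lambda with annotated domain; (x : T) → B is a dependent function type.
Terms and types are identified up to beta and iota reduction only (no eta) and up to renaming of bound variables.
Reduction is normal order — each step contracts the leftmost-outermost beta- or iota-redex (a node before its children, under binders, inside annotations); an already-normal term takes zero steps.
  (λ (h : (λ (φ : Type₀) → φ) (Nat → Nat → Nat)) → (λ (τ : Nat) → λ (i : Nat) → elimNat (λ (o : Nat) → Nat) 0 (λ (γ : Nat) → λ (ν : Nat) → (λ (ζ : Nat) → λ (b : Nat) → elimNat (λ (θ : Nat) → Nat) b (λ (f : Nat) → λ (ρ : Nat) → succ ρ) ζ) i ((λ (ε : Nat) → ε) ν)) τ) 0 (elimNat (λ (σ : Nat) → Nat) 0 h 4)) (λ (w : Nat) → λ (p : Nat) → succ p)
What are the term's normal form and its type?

normal form:
  0
the term's type:
  Nat


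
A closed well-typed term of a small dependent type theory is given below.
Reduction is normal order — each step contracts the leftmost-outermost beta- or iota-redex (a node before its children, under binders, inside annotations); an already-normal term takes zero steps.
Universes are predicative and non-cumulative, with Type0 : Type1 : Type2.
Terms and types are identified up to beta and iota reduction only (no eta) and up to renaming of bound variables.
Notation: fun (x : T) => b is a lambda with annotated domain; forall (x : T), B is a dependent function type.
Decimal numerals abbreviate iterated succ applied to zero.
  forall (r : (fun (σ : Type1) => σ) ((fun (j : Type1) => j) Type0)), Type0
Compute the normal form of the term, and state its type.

normal form:
  forall (r : Type0), Type0
the term's type:
  Type1
observation: contracting a beta-redex first, the term normalizes in 2 steps.


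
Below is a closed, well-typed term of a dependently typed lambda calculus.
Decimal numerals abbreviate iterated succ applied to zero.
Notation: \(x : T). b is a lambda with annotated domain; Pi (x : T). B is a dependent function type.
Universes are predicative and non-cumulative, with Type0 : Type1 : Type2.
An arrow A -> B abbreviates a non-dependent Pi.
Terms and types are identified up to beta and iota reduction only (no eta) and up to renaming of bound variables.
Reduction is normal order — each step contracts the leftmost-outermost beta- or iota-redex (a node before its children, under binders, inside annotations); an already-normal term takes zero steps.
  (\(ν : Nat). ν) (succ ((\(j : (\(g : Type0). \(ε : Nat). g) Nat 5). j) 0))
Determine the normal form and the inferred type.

resulting normal form:
  1
inferred type:
  Nat


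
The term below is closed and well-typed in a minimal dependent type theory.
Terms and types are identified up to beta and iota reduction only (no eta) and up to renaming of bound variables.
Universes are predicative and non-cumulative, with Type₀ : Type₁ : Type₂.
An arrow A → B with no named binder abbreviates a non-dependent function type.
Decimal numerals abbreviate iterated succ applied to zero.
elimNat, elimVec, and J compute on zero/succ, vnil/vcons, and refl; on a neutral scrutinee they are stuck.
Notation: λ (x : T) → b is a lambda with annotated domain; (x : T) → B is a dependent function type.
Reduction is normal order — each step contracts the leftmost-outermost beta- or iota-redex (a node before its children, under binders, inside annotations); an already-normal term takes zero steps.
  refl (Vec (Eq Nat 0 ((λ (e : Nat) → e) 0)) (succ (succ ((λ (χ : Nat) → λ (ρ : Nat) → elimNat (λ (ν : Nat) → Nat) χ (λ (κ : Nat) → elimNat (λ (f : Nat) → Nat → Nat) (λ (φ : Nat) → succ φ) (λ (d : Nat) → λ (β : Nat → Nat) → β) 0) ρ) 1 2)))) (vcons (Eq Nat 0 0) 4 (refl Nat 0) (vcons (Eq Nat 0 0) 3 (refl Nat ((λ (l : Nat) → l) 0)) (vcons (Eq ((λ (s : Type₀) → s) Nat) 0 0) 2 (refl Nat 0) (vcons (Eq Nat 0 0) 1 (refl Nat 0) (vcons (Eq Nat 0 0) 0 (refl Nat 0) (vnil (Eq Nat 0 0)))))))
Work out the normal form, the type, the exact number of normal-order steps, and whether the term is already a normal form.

reduced normal form:
  refl (Vec (Eq Nat 0 0) 5) (vcons (Eq Nat 0 0) 4 (refl Nat 0) (vcons (Eq Nat 0 0) 3 (refl Nat 0) (vcons (Eq Nat 0 0) 2 (refl Nat 0) (vcons (Eq Nat 0 0) 1 (refl Nat 0) (vcons (Eq Nat 0 0) 0 (refl Nat 0) (vnil (Eq Nat 0 0)))))))
inferred type:
  Eq (Vec (Eq Nat 0 0) 5) (vcons (Eq Nat 0 0) 4 (refl Nat 0) (vcons (Eq Nat 0 0) 3 (refl Nat 0) (vcons (Eq Nat 0 0) 2 (refl Nat 0) (vcons (Eq Nat 0 0) 1 (refl Nat 0) (vcons (Eq Nat 0 0) 0 (refl Nat 0) (vnil (Eq Nat 0 0))))))) (vcons (Eq Nat 0 0) 4 (refl Nat 0) (vcons (Eq Nat 0 0) 3 (refl Nat 0) (vcons (Eq Nat 0 0) 2 (refl Nat 0) (vcons (Eq Nat 0 0) 1 (refl Nat 0) (vcons (Eq Nat 0 0) 0 (refl Nat 0) (vnil (Eq Nat 0 0)))))))
normal-order step count: 14
term was already normal: no
first redex: a beta-redex


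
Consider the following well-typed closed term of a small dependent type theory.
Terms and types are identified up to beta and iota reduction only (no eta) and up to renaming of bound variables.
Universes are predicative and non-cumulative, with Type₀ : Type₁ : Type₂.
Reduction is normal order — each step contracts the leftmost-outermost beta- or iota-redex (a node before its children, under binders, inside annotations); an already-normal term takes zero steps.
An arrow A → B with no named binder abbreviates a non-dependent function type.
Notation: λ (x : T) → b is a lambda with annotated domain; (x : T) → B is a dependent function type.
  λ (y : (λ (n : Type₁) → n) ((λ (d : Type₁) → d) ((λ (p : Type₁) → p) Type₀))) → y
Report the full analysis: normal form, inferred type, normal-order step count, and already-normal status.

resulting normal form:
  λ (y : Type₀) → y
inferred type:
  Type₀ → Type₀
steps to reach normal form (normal order): 3
already normal: no
first contracted redex: a beta-redex


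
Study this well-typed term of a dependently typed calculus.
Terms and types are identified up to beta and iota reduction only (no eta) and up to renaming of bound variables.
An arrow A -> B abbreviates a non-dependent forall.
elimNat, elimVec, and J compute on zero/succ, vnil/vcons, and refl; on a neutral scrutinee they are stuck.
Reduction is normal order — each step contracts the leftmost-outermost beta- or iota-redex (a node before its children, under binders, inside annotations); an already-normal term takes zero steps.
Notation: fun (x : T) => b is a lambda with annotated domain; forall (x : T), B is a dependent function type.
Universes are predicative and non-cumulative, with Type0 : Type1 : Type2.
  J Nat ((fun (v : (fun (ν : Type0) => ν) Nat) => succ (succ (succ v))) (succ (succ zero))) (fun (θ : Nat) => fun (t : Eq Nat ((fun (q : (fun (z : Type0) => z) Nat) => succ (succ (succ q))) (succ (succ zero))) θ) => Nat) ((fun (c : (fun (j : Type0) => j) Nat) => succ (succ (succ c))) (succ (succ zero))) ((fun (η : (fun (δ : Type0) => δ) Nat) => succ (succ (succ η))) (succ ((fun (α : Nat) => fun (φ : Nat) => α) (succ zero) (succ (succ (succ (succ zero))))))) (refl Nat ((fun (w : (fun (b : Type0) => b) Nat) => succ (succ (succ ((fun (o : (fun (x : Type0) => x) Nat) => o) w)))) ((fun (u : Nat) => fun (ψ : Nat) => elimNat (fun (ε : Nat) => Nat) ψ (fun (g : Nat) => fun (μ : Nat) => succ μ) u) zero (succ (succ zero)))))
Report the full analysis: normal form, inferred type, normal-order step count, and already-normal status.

normal form:
  succ (succ (succ (succ (succ zero))))
the term's type:
  Nat
steps to reach normal form (normal order): 2
already normal: no
first redex: a J iota-redex


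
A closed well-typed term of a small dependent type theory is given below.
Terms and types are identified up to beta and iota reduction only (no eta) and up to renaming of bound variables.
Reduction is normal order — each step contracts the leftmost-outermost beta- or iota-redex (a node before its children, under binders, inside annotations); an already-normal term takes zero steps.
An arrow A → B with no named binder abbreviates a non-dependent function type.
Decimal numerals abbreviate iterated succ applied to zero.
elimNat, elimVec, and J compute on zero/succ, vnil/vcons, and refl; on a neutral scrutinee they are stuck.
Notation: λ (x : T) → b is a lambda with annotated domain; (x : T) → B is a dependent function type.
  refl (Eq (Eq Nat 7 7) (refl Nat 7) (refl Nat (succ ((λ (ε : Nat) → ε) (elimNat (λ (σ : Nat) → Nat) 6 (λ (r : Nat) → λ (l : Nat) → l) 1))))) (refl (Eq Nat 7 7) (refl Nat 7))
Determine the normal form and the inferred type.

normal form:
  refl (Eq (Eq Nat 7 7) (refl Nat 7) (refl Nat 7)) (refl (Eq Nat 7 7) (refl Nat 7))
the term's type:
  Eq (Eq (Eq Nat 7 7) (refl Nat 7) (refl Nat 7)) (refl (Eq Nat 7 7) (refl Nat 7)) (refl (Eq Nat 7 7) (refl Nat 7))


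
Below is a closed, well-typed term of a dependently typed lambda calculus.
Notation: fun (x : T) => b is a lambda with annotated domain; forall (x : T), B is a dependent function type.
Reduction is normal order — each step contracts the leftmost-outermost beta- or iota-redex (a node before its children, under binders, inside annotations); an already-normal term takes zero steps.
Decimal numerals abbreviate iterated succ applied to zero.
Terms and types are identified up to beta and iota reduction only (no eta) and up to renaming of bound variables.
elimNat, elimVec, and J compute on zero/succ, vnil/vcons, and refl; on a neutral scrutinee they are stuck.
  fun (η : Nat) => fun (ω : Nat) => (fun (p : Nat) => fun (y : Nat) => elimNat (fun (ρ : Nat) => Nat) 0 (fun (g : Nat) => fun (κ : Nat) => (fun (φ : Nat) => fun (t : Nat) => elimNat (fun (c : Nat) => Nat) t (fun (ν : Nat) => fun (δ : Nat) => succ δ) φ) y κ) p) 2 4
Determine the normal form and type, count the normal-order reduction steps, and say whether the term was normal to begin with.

resulting normal form:
  fun (η : Nat) => fun (ω : Nat) => 8
the term's type:
  forall (η : Nat), forall (ω : Nat), Nat
normal-order step count: 39
term was already normal: no
first contracted redex: a beta-redex


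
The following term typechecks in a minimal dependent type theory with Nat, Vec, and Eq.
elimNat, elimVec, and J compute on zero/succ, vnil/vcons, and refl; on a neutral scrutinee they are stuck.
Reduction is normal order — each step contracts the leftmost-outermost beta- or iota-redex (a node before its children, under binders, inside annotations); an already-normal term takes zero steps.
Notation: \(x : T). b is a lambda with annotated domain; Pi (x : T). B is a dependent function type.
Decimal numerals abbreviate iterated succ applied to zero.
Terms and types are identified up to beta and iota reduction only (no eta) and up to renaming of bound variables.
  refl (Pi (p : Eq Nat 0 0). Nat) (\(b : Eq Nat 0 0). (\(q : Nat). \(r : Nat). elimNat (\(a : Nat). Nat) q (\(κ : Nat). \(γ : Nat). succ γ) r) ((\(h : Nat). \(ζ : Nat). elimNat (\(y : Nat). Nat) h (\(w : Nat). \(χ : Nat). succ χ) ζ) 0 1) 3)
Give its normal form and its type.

resulting normal form:
  refl (Pi (p : Eq Nat 0 0). Nat) (\(b : Eq Nat 0 0). 4)
inferred type:
  Eq (Pi (p : Eq Nat 0 0). Nat) (\(b : Eq Nat 0 0). 4) (\(q : Eq Nat 0 0). 4)
observation: reduction starts at a beta-redex, and 18 normal-order steps reach the normal form.


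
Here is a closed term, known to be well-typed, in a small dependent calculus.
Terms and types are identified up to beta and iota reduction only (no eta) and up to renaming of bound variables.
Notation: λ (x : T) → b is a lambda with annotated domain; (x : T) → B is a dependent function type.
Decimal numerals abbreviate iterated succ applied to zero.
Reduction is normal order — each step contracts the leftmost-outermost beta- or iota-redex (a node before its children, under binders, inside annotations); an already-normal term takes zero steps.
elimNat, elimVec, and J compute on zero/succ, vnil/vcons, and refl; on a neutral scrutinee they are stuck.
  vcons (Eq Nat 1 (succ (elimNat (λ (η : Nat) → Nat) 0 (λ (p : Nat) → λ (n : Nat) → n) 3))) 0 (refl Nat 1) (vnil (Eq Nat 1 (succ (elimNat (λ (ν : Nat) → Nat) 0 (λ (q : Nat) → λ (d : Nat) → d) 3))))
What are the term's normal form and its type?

normal form:
  vcons (Eq Nat 1 1) 0 (refl Nat 1) (vnil (Eq Nat 1 1))
inferred type:
  Vec (Eq Nat 1 1) 1


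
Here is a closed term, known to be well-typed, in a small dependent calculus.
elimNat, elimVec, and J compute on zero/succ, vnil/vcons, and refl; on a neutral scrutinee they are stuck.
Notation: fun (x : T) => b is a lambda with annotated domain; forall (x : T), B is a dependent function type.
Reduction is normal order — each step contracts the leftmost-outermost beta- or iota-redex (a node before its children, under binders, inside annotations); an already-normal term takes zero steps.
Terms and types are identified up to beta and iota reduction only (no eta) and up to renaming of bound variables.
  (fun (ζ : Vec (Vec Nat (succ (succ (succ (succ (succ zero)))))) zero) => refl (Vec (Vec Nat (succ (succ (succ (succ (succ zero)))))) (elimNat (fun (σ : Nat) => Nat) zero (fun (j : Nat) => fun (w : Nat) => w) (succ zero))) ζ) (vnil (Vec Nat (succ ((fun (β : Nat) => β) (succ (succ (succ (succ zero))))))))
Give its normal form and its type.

reduced normal form:
  refl (Vec (Vec Nat (succ (succ (succ (succ (succ zero)))))) zero) (vnil (Vec Nat (succ (succ (succ (succ (succ zero)))))))
inferred type:
  Eq (Vec (Vec Nat (succ (succ (succ (succ (succ zero)))))) zero) (vnil (Vec Nat (succ (succ (succ (succ (succ zero))))))) (vnil (Vec Nat (succ (succ (succ (succ (succ zero)))))))


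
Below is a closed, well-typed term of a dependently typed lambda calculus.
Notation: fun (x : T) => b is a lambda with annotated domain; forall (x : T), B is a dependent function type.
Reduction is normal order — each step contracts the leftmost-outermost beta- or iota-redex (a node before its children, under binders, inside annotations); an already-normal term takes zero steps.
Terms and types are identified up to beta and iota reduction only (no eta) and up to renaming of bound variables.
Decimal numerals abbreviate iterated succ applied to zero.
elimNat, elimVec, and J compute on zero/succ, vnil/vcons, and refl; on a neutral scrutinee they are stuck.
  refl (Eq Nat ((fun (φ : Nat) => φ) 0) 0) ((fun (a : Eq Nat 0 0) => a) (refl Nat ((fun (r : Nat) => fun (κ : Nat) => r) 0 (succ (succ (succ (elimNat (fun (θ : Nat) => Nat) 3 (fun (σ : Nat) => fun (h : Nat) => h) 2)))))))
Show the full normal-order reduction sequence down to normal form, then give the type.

normal-order reduction sequence:
  refl (Eq Nat ((fun (φ : Nat) => φ) 0) 0) ((fun (a : Eq Nat 0 0) => a) (refl Nat ((fun (r : Nat) => fun (κ : Nat) => r) 0 (succ (succ (succ (elimNat (fun (θ : Nat) => Nat) 3 (fun (σ : Nat) => fun (h : Nat) => h) 2)))))))
  ~> refl (Eq Nat 0 0) ((fun (φ : Eq Nat 0 0) => φ) (refl Nat ((fun (a : Nat) => fun (r : Nat) => a) 0 (succ (succ (succ (elimNat (fun (κ : Nat) => Nat) 3 (fun (θ : Nat) => fun (σ : Nat) => σ) 2)))))))
  ~> refl (Eq Nat 0 0) (refl Nat ((fun (φ : Nat) => fun (a : Nat) => φ) 0 (succ (succ (succ (elimNat (fun (r : Nat) => Nat) 3 (fun (κ : Nat) => fun (θ : Nat) => θ) 2))))))
  ~> refl (Eq Nat 0 0) (refl Nat ((fun (φ : Nat) => 0) (succ (succ (succ (elimNat (fun (a : Nat) => Nat) 3 (fun (r : Nat) => fun (κ : Nat) => κ) 2))))))
  ~> refl (Eq Nat 0 0) (refl Nat 0)
type:
  Eq (Eq Nat 0 0) (refl Nat 0) (refl Nat 0)


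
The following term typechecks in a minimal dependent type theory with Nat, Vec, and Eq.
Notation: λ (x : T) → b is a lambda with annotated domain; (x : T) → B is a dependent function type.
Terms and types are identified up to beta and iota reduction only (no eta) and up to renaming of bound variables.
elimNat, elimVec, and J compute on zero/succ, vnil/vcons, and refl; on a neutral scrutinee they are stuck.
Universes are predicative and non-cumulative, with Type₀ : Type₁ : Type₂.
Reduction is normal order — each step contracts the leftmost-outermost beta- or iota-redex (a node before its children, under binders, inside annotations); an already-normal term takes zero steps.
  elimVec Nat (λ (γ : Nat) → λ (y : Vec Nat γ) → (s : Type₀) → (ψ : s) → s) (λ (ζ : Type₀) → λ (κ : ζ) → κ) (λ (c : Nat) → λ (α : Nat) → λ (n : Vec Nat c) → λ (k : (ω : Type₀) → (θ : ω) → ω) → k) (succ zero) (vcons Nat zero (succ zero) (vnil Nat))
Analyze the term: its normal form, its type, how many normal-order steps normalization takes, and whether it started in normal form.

resulting normal form:
  λ (γ : Type₀) → λ (y : γ) → y
type:
  (γ : Type₀) → (y : γ) → γ
normal-order step count: 6
already normal: no
first redex: an elimVec iota-redex


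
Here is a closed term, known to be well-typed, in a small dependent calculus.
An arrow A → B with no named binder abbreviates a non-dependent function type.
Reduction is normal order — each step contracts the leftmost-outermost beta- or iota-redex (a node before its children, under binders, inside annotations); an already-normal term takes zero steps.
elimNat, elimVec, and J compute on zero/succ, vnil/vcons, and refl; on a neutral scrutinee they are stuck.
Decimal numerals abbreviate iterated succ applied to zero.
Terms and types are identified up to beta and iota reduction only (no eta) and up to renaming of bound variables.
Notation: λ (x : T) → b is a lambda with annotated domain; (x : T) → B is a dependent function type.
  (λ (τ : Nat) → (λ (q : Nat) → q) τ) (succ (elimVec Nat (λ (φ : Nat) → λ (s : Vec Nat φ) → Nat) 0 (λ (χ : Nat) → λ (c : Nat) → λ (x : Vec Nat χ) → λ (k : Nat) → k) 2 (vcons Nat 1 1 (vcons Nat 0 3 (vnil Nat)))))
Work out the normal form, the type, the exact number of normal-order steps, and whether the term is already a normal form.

reduced normal form:
  1
type:
  Nat
normal-order step count: 13
term was already normal: no
first redex: a beta-redex


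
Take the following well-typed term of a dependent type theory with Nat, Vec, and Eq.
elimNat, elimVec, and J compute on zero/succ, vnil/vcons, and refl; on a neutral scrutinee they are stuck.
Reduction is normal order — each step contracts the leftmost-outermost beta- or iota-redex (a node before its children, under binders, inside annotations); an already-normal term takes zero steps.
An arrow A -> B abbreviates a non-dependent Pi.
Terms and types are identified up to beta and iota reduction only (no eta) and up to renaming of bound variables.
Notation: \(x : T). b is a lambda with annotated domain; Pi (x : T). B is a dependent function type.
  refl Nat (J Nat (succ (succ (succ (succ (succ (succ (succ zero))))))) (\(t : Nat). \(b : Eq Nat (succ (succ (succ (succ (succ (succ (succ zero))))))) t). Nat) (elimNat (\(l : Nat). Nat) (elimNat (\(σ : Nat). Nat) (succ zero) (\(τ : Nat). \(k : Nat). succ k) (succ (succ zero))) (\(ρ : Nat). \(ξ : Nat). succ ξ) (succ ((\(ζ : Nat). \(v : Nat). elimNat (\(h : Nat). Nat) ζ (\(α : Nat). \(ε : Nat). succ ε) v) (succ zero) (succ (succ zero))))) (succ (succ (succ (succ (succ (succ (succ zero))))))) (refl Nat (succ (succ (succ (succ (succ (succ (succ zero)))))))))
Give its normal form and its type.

normal form:
  refl Nat (succ (succ (succ (succ (succ (succ (succ zero)))))))
the term's type:
  Eq Nat (succ (succ (succ (succ (succ (succ (succ zero))))))) (succ (succ (succ (succ (succ (succ (succ zero)))))))
observation: the first redex contracted is a J iota-redex; the normal form is reached in 30 normal-order steps.


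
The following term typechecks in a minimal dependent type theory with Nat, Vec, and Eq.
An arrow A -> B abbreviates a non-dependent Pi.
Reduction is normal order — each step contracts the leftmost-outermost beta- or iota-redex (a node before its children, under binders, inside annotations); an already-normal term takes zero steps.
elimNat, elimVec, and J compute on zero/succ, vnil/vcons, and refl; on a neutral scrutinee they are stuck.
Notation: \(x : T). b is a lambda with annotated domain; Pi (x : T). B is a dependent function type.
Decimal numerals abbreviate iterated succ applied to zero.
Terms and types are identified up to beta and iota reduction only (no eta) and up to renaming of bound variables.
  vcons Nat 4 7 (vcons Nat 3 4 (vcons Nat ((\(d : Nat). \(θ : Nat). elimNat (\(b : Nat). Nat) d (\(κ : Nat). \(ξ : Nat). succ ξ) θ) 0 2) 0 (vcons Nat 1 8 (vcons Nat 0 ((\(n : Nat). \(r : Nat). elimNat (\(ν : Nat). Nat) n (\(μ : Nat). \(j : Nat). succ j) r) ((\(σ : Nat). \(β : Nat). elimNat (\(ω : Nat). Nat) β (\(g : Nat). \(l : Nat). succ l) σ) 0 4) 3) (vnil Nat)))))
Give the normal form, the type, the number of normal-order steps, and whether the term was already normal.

normal form:
  vcons Nat 4 7 (vcons Nat 3 4 (vcons Nat 2 0 (vcons Nat 1 8 (vcons Nat 0 7 (vnil Nat)))))
type:
  Vec Nat 5
reduction steps (normal order): 24
term was already normal: no
first redex: a beta-redex


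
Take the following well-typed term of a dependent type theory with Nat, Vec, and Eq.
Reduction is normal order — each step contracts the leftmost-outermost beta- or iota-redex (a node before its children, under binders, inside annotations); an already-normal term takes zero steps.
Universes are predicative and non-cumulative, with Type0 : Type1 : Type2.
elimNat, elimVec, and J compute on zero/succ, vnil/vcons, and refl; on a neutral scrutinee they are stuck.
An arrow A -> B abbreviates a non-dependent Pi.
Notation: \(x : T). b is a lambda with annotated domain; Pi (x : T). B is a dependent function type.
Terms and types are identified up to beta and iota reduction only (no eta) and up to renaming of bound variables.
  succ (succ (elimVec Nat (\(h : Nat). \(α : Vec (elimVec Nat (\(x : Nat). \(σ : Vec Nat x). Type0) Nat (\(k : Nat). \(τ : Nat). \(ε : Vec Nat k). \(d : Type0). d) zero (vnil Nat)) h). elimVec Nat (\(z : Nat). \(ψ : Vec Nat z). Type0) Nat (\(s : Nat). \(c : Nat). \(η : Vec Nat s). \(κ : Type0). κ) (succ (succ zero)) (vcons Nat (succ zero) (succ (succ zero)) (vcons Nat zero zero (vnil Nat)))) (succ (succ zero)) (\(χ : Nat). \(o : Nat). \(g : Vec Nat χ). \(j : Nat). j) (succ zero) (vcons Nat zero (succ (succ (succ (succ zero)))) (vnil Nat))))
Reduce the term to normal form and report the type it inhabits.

resulting normal form:
  succ (succ (succ (succ zero)))
the term's type:
  Nat
observation: reduction starts at an elimVec iota-redex, and 6 normal-order steps reach the normal form.


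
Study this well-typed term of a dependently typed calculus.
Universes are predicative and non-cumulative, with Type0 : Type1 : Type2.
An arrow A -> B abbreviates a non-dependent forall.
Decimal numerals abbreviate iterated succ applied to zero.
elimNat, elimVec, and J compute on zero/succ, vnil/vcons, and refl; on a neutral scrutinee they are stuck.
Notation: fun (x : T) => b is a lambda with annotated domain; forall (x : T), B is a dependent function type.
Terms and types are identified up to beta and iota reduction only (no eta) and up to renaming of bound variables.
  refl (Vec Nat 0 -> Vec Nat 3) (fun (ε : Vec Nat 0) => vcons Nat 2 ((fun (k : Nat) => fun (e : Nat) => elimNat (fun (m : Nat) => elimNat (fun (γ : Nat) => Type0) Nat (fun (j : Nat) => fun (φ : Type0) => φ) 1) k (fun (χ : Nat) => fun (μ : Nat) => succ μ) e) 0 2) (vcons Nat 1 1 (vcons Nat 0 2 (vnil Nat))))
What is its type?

inferred type:
  Eq (Vec Nat 0 -> Vec Nat 3) (fun (ε : Vec Nat 0) => vcons Nat 2 2 (vcons Nat 1 1 (vcons Nat 0 2 (vnil Nat)))) (fun (k : Vec Nat 0) => vcons Nat 2 2 (vcons Nat 1 1 (vcons Nat 0 2 (vnil Nat))))


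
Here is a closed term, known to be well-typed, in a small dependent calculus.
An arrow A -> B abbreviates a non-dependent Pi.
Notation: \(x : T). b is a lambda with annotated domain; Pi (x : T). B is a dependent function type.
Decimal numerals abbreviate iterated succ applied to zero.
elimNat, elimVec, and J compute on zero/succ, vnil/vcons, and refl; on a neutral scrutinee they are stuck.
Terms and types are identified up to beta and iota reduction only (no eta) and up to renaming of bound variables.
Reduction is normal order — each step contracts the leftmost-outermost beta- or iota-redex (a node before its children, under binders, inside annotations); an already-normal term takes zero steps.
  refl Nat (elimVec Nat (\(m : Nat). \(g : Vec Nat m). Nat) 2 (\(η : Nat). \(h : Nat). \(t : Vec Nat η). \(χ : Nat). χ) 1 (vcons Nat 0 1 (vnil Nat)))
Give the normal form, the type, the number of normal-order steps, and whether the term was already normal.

resulting normal form:
  refl Nat 2
the term's type:
  Eq Nat 2 2
normal-order step count: 6
term was already normal: no
first redex: an elimVec iota-redex


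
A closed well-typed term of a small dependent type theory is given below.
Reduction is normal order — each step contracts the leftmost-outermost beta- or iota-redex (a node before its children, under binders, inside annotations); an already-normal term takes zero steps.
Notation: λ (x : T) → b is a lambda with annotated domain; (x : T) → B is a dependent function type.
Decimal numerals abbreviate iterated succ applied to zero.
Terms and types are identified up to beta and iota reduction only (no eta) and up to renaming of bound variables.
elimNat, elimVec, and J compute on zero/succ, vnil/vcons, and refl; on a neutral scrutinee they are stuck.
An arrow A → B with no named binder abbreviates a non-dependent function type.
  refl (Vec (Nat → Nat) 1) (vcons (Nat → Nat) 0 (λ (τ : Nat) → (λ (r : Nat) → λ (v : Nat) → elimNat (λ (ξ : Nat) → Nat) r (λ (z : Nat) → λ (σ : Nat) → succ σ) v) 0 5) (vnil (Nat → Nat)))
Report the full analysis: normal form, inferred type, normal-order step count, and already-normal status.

resulting normal form:
  refl (Vec (Nat → Nat) 1) (vcons (Nat → Nat) 0 (λ (τ : Nat) → 5) (vnil (Nat → Nat)))
the term's type:
  Eq (Vec (Nat → Nat) 1) (vcons (Nat → Nat) 0 (λ (τ : Nat) → 5) (vnil (Nat → Nat))) (vcons (Nat → Nat) 0 (λ (r : Nat) → 5) (vnil (Nat → Nat)))
steps to reach normal form (normal order): 18
term was already normal: no
first redex: a beta-redex


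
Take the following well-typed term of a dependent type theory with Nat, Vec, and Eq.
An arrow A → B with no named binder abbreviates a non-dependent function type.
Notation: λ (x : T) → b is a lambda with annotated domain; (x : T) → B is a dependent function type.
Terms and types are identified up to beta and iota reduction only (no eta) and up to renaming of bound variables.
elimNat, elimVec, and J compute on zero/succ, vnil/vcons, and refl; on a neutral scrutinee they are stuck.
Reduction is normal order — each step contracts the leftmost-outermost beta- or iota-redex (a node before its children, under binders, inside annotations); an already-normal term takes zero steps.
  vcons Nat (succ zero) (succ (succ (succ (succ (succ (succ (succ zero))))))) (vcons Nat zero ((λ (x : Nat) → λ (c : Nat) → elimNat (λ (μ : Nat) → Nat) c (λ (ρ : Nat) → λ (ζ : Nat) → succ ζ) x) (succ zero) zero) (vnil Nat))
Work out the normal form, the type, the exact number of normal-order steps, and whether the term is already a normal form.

resulting normal form:
  vcons Nat (succ zero) (succ (succ (succ (succ (succ (succ (succ zero))))))) (vcons Nat zero (succ zero) (vnil Nat))
the term's type:
  Vec Nat (succ (succ zero))
steps to reach normal form (normal order): 6
already normal: no
first contracted redex: a beta-redex


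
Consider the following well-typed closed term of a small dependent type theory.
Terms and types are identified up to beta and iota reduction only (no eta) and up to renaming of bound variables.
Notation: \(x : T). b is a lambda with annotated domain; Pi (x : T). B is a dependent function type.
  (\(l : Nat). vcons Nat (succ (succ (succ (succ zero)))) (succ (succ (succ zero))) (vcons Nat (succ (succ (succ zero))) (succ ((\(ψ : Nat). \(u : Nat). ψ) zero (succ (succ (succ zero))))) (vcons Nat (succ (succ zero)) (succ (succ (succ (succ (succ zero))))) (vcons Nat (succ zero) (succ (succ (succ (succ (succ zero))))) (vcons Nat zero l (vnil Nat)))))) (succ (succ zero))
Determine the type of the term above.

inferred type:
  Vec Nat (succ (succ (succ (succ (succ zero)))))


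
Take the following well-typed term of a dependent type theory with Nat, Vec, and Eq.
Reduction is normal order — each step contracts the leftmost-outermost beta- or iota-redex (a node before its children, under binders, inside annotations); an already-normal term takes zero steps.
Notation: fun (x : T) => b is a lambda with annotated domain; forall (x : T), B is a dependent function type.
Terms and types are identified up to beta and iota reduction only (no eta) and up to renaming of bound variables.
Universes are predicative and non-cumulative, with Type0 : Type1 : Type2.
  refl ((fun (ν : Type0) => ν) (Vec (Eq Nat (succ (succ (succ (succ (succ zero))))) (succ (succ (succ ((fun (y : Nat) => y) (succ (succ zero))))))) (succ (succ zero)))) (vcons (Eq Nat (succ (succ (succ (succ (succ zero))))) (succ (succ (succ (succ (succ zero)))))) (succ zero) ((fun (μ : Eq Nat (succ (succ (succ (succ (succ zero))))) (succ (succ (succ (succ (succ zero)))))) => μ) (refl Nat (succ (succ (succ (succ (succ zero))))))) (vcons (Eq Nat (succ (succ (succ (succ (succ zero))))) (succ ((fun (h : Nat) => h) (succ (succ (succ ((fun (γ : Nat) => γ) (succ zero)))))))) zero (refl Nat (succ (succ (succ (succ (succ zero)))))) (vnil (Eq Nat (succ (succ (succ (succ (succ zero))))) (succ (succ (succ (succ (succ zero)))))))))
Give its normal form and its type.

normal form:
  refl (Vec (Eq Nat (succ (succ (succ (succ (succ zero))))) (succ (succ (succ (succ (succ zero)))))) (succ (succ zero))) (vcons (Eq Nat (succ (succ (succ (succ (succ zero))))) (succ (succ (succ (succ (succ zero)))))) (succ zero) (refl Nat (succ (succ (succ (succ (succ zero)))))) (vcons (Eq Nat (succ (succ (succ (succ (succ zero))))) (succ (succ (succ (succ (succ zero)))))) zero (refl Nat (succ (succ (succ (succ (succ zero)))))) (vnil (Eq Nat (succ (succ (succ (succ (succ zero))))) (succ (succ (succ (succ (succ zero)))))))))
type:
  Eq (Vec (Eq Nat (succ (succ (succ (succ (succ zero))))) (succ (succ (succ (succ (succ zero)))))) (succ (succ zero))) (vcons (Eq Nat (succ (succ (succ (succ (succ zero))))) (succ (succ (succ (succ (succ zero)))))) (succ zero) (refl Nat (succ (succ (succ (succ (succ zero)))))) (vcons (Eq Nat (succ (succ (succ (succ (succ zero))))) (succ (succ (succ (succ (succ zero)))))) zero (refl Nat (succ (succ (succ (succ (succ zero)))))) (vnil (Eq Nat (succ (succ (succ (succ (succ zero))))) (succ (succ (succ (succ (succ zero))))))))) (vcons (Eq Nat (succ (succ (succ (succ (succ zero))))) (succ (succ (succ (succ (succ zero)))))) (succ zero) (refl Nat (succ (succ (succ (succ (succ zero)))))) (vcons (Eq Nat (succ (succ (succ (succ (succ zero))))) (succ (succ (succ (succ (succ zero)))))) zero (refl Nat (succ (succ (succ (succ (succ zero)))))) (vnil (Eq Nat (succ (succ (succ (succ (succ zero))))) (succ (succ (succ (succ (succ zero)))))))))


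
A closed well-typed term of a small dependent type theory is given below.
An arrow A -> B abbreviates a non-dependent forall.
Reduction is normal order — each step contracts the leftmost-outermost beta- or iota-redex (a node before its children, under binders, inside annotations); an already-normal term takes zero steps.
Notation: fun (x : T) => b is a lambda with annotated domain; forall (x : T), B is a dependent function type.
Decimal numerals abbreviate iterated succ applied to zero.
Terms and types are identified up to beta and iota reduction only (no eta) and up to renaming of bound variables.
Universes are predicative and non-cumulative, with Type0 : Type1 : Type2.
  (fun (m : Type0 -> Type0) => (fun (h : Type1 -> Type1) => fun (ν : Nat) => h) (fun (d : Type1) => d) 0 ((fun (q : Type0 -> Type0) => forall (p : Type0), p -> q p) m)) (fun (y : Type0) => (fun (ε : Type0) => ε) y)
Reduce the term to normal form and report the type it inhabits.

reduced normal form:
  forall (m : Type0), m -> m
inferred type:
  Type1
observation: 7 normal-order steps normalize the term, beginning with a beta-redex.


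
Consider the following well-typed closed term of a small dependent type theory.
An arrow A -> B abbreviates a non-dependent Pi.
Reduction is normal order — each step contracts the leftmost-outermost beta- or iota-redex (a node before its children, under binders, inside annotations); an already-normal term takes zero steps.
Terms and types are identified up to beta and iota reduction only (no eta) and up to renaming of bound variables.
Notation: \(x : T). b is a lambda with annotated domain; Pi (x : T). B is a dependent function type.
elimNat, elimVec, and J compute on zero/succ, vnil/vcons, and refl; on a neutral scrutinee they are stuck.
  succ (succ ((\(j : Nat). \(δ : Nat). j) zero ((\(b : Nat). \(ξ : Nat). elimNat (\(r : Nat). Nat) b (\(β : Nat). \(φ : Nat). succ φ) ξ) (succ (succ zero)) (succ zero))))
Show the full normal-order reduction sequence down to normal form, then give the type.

normal-order reduction sequence:
  succ (succ ((\(j : Nat). \(δ : Nat). j) zero ((\(b : Nat). \(ξ : Nat). elimNat (\(r : Nat). Nat) b (\(β : Nat). \(φ : Nat). succ φ) ξ) (succ (succ zero)) (succ zero))))
  ~> succ (succ ((\(j : Nat). zero) ((\(δ : Nat). \(b : Nat). elimNat (\(ξ : Nat). Nat) δ (\(r : Nat). \(β : Nat). succ β) b) (succ (succ zero)) (succ zero))))
  ~> succ (succ zero)
the term's type:
  Nat


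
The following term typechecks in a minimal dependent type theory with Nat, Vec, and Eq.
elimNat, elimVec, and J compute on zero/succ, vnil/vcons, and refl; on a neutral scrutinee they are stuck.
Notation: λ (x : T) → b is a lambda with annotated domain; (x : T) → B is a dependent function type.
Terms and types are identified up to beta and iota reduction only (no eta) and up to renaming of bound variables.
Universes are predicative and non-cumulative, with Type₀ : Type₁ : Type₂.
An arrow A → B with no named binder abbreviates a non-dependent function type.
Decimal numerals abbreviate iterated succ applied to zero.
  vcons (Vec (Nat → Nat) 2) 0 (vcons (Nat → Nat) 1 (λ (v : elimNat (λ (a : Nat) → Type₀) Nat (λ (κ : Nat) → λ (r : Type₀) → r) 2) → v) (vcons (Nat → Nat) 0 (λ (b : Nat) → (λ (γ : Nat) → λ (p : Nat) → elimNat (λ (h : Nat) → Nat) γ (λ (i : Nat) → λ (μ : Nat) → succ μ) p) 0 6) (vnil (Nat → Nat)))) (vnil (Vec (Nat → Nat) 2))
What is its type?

type:
  Vec (Vec (Nat → Nat) 2) 1
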